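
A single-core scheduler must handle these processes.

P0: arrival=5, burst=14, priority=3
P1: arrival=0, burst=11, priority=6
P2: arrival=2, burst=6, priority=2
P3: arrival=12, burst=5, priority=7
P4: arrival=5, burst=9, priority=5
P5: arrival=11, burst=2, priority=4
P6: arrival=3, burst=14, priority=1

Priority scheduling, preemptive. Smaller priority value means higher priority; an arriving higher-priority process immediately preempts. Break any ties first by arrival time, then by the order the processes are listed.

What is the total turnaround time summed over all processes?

Schedule: | P1 0-2 | P2 2-3 | P6 3-17 | P2 17-22 | P0 22-36 | P5 36-38 | P4 38-47 | P1 47-56 | P3 56-61 |
Completion: P0=36  P1=56  P2=22  P3=61  P4=47  P5=38  P6=17
Turnaround = completion − arrival: P0=31, P1=56, P2=20, P3=49, P4=42, P5=27, P6=14
Total turnaround = 31 + 56 + 20 + 49 + 42 + 27 + 14 = 239

239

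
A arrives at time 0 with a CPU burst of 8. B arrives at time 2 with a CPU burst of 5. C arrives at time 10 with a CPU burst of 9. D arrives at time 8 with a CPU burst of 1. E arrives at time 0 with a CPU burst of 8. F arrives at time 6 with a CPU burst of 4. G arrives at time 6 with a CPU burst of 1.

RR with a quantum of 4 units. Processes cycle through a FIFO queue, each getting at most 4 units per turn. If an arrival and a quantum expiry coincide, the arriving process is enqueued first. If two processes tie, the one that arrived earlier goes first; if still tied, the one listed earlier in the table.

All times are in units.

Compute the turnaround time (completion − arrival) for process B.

Schedule: | A 0-4 | E 4-8 | B 8-12 | A 12-16 | F 16-20 | G 20-21 | D 21-22 | E 22-26 | C 26-30 | B 30-31 | C 31-36 |
Completion: A=16  B=31  C=36  D=22  E=26  F=20  G=21
Turnaround (C−A): A=16  B=29  C=26  D=14  E=26  F=14  G=15
Turnaround(B) = completion − arrival = 31 − 2 = 29

29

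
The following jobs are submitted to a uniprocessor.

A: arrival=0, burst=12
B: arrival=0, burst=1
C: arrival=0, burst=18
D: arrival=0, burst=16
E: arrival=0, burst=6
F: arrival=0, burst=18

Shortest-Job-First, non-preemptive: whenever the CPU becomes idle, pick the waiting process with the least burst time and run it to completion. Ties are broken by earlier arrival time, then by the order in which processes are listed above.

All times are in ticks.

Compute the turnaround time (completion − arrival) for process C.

53

Gantt: | B 0-1 | E 1-7 | A 7-19 | D 19-35 | C 35-53 | F 53-71 |
Completion: A=19  B=1  C=53  D=35  E=7  F=71
Turnaround (C−A): A=19  B=1  C=53  D=35  E=7  F=71
Turnaround(C) = completion − arrival = 53 − 0 = 53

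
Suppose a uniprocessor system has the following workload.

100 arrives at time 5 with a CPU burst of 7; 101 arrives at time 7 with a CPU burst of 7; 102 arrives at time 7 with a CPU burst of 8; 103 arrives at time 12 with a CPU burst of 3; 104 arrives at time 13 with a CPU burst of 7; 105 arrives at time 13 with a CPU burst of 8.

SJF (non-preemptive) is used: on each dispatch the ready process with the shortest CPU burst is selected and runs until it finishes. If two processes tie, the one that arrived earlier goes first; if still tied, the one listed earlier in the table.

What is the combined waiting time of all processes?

63

Timeline: | idle 0-5 | 100 5-12 | 103 12-15 | 101 15-22 | 104 22-29 | 102 29-37 | 105 37-45 |
Completion: 100=12  101=22  102=37  103=15  104=29  105=45
Turnaround (C−A): 100=7  101=15  102=30  103=3  104=16  105=32
Waiting = turnaround − burst: 100=0, 101=8, 102=22, 103=0, 104=9, 105=24
Total waiting = 0 + 8 + 22 + 0 + 9 + 24 = 63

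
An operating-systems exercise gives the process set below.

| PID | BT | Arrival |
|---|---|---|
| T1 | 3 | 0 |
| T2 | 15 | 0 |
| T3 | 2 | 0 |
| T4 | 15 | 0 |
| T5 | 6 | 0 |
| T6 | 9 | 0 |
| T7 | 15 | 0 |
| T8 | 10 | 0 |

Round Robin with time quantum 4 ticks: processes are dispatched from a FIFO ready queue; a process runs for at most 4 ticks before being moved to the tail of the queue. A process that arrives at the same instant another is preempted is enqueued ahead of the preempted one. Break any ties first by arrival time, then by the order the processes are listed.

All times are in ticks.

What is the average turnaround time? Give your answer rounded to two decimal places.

Schedule: | T1 0-3 | T2 3-7 | T3 7-9 | T4 9-13 | T5 13-17 | T6 17-21 | T7 21-25 | T8 25-29 | T2 29-33 | T4 33-37 | T5 37-39 | T6 39-43 | T7 43-47 | T8 47-51 | T2 51-55 | T4 55-59 | T6 59-60 | T7 60-64 | T8 64-66 | T2 66-69 | T4 69-72 | T7 72-75 |
Completion: T1=3  T2=69  T3=9  T4=72  T5=39  T6=60  T7=75  T8=66
Turnaround times: T1=3, T2=69, T3=9, T4=72, T5=39, T6=60, T7=75, T8=66
Average turnaround = (3+69+9+72+39+60+75+66) / 8 = 393/8 = 49.13

49.13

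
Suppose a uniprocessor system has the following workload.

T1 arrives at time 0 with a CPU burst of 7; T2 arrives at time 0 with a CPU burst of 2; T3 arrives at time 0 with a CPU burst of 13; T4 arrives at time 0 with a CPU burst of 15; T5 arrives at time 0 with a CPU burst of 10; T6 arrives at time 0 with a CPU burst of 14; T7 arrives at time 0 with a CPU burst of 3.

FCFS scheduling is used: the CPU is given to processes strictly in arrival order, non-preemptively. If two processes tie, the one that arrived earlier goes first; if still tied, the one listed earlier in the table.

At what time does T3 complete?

Timeline: | T1 0-7 | T2 7-9 | T3 9-22 | T4 22-37 | T5 37-47 | T6 47-61 | T7 61-64 |
Completion: T1=7  T2=9  T3=22  T4=37  T5=47  T6=61  T7=64
Turnaround (C−A): T1=7  T2=9  T3=22  T4=37  T5=47  T6=61  T7=64

22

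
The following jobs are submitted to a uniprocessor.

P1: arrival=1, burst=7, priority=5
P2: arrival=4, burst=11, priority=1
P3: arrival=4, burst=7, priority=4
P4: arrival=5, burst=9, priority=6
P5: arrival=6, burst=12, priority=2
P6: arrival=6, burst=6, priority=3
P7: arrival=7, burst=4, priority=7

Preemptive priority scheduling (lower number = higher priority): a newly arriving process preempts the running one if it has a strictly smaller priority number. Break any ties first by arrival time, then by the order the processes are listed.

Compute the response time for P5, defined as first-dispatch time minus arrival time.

Timeline: | idle 0-1 | P1 1-4 | P2 4-15 | P5 15-27 | P6 27-33 | P3 33-40 | P1 40-44 | P4 44-53 | P7 53-57 |
Completion: P1=44  P2=15  P3=40  P4=53  P5=27  P6=33  P7=57
Response(P5) = first start − arrival = 15 − 6 = 9

9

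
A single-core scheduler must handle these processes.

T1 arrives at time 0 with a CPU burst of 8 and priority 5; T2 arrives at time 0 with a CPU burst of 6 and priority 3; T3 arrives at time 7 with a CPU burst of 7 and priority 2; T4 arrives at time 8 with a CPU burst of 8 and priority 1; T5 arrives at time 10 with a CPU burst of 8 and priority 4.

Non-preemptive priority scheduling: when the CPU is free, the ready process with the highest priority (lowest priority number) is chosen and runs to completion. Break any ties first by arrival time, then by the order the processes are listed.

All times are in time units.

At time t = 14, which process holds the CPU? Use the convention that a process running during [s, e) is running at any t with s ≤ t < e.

Schedule: | T2 0-6 | T1 6-14 | T4 14-22 | T3 22-29 | T5 29-37 |
Completion: T1=14  T2=6  T3=29  T4=22  T5=37
Turnaround (C−A): T1=14  T2=6  T3=22  T4=14  T5=27

T4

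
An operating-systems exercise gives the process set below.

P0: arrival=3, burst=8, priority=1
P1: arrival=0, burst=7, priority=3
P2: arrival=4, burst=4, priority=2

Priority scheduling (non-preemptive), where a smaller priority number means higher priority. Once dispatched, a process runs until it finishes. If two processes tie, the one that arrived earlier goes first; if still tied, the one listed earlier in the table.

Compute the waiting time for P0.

Schedule: | P1 0-7 | P0 7-15 | P2 15-19 |
Completion: P0=15  P1=7  P2=19
Waiting(P0) = turnaround − burst = 12 − 8 = 4

4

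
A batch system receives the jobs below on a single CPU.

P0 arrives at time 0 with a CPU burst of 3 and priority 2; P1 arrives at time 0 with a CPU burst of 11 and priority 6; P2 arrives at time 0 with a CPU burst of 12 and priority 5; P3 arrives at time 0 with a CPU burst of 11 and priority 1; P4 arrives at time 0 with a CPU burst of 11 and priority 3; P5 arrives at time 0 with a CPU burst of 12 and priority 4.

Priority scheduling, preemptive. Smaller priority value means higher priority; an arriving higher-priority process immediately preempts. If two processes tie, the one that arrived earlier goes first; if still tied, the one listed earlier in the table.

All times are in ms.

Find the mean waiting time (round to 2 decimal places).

22.67

Timeline: | P3 0-11 | P0 11-14 | P4 14-25 | P5 25-37 | P2 37-49 | P1 49-60 |
Completion: P0=14  P1=60  P2=49  P3=11  P4=25  P5=37
Turnaround (C−A): P0=14  P1=60  P2=49  P3=11  P4=25  P5=37
Waiting times: P0=11, P1=49, P2=37, P3=0, P4=14, P5=25
Average waiting = (11+49+37+0+14+25) / 6 = 136/6 = 22.67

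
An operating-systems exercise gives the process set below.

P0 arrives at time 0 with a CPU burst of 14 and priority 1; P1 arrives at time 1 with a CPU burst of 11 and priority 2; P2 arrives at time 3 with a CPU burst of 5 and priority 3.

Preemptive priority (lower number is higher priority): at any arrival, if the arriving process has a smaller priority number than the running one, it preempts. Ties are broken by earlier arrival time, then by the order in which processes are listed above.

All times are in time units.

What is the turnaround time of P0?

14

Schedule: | P0 0-14 | P1 14-25 | P2 25-30 |
Completion: P0=14  P1=25  P2=30
Turnaround (C−A): P0=14  P1=24  P2=27
Turnaround(P0) = completion − arrival = 14 − 0 = 14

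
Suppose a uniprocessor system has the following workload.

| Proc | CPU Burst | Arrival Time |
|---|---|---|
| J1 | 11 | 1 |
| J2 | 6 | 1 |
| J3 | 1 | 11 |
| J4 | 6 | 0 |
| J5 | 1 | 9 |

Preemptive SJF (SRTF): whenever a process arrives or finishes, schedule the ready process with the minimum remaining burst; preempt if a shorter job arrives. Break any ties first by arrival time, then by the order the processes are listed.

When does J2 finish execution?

14

Schedule: | J4 0-6 | J2 6-9 | J5 9-10 | J2 10-11 | J3 11-12 | J2 12-14 | J1 14-25 |
Completion: J1=25  J2=14  J3=12  J4=6  J5=10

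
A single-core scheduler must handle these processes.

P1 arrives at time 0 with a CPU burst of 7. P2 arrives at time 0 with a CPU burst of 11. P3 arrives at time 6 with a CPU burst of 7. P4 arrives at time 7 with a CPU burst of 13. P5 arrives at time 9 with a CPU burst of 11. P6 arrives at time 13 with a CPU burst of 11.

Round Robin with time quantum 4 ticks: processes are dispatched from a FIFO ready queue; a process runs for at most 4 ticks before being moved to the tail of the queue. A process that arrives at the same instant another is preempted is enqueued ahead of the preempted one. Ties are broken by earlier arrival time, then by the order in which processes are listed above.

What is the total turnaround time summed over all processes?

226

Gantt: | P1 0-4 | P2 4-8 | P1 8-11 | P3 11-15 | P4 15-19 | P2 19-23 | P5 23-27 | P6 27-31 | P3 31-34 | P4 34-38 | P2 38-41 | P5 41-45 | P6 45-49 | P4 49-53 | P5 53-56 | P6 56-59 | P4 59-60 |
Completion: P1=11  P2=41  P3=34  P4=60  P5=56  P6=59
Turnaround (C−A): P1=11  P2=41  P3=28  P4=53  P5=47  P6=46
Turnaround = completion − arrival: P1=11, P2=41, P3=28, P4=53, P5=47, P6=46
Total turnaround = 11 + 41 + 28 + 53 + 47 + 46 = 226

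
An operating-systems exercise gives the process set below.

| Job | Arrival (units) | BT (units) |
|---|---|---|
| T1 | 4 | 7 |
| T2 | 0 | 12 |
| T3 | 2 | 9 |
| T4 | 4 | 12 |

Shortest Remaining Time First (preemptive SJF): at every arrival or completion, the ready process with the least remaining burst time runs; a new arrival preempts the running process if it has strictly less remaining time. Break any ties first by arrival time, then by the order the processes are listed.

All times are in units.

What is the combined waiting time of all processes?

47

Gantt: | T2 0-2 | T3 2-11 | T1 11-18 | T2 18-28 | T4 28-40 |
Completion: T1=18  T2=28  T3=11  T4=40
Turnaround (C−A): T1=14  T2=28  T3=9  T4=36
Waiting = turnaround − burst: T1=7, T2=16, T3=0, T4=24
Total waiting = 7 + 16 + 0 + 24 = 47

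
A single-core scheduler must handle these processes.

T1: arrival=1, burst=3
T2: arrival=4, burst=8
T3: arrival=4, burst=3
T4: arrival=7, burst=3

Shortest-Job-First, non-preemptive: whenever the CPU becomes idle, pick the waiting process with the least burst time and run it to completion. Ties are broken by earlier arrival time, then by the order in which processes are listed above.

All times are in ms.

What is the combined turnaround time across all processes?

Timeline: | idle 0-1 | T1 1-4 | T3 4-7 | T4 7-10 | T2 10-18 |
Completion: T1=4  T2=18  T3=7  T4=10
Turnaround = completion − arrival: T1=3, T2=14, T3=3, T4=3
Total turnaround = 3 + 14 + 3 + 3 = 23

23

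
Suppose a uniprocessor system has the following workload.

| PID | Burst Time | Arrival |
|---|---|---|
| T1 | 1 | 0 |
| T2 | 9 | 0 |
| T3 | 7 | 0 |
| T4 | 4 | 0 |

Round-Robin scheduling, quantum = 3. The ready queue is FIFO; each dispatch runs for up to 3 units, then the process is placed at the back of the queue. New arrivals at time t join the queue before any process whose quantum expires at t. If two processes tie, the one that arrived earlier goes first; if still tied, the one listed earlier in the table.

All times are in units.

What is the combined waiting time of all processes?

38

Gantt: | T1 0-1 | T2 1-4 | T3 4-7 | T4 7-10 | T2 10-13 | T3 13-16 | T4 16-17 | T2 17-20 | T3 20-21 |
Completion: T1=1  T2=20  T3=21  T4=17
Waiting = turnaround − burst: T1=0, T2=11, T3=14, T4=13
Total waiting = 0 + 11 + 14 + 13 = 38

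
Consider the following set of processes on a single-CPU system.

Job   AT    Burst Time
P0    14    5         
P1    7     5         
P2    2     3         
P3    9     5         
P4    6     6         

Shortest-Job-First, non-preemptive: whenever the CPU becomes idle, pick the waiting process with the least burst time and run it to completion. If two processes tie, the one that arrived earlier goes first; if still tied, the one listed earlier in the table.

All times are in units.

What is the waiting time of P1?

5

Gantt: | idle 0-2 | P2 2-5 | idle 5-6 | P4 6-12 | P1 12-17 | P3 17-22 | P0 22-27 |
Completion: P0=27  P1=17  P2=5  P3=22  P4=12
Turnaround (C−A): P0=13  P1=10  P2=3  P3=13  P4=6
Waiting(P1) = turnaround − burst = 10 − 5 = 5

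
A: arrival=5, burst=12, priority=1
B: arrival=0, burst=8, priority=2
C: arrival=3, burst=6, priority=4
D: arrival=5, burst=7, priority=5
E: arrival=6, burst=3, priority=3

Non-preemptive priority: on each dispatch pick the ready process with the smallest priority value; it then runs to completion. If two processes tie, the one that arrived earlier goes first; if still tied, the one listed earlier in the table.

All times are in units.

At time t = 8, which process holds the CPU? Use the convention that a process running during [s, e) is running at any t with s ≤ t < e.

A

Schedule: | B 0-8 | A 8-20 | E 20-23 | C 23-29 | D 29-36 |
Completion: A=20  B=8  C=29  D=36  E=23
Turnaround (C−A): A=15  B=8  C=26  D=31  E=17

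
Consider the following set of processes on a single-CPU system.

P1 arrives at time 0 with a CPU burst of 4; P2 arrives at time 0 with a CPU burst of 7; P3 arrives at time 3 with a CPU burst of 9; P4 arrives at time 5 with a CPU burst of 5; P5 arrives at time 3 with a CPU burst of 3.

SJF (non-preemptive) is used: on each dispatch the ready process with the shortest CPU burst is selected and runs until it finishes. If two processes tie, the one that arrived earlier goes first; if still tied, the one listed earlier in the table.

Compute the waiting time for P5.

1

Schedule: | P1 0-4 | P5 4-7 | P4 7-12 | P2 12-19 | P3 19-28 |
Completion: P1=4  P2=19  P3=28  P4=12  P5=7
Waiting(P5) = turnaround − burst = 4 − 3 = 1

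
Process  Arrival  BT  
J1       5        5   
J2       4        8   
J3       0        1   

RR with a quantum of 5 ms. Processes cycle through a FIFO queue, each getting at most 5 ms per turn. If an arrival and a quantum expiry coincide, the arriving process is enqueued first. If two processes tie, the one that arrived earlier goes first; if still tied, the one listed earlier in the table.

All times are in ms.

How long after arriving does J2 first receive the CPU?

Timeline: | J3 0-1 | idle 1-4 | J2 4-9 | J1 9-14 | J2 14-17 |
Completion: J1=14  J2=17  J3=1
Turnaround (C−A): J1=9  J2=13  J3=1
Response(J2) = first start − arrival = 4 − 4 = 0

0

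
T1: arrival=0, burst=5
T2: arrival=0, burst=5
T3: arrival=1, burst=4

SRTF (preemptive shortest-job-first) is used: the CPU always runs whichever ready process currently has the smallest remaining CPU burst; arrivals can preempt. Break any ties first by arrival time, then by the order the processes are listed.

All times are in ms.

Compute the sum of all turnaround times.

27

Timeline: | T1 0-5 | T3 5-9 | T2 9-14 |
Completion: T1=5  T2=14  T3=9
Turnaround (C−A): T1=5  T2=14  T3=8
Turnaround = completion − arrival: T1=5, T2=14, T3=8
Total turnaround = 5 + 14 + 8 = 27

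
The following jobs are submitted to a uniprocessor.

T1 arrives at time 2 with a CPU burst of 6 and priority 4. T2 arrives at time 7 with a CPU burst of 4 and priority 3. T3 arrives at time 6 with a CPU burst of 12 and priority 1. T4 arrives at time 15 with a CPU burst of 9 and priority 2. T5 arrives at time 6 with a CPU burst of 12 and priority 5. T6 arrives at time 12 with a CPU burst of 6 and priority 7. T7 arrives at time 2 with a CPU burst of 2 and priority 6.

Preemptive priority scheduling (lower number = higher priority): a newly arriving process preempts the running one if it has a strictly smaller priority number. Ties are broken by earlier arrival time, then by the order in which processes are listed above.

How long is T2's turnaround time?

24

Schedule: | idle 0-2 | T1 2-6 | T3 6-18 | T4 18-27 | T2 27-31 | T1 31-33 | T5 33-45 | T7 45-47 | T6 47-53 |
Completion: T1=33  T2=31  T3=18  T4=27  T5=45  T6=53  T7=47
Turnaround (C−A): T1=31  T2=24  T3=12  T4=12  T5=39  T6=41  T7=45
Turnaround(T2) = completion − arrival = 31 − 7 = 24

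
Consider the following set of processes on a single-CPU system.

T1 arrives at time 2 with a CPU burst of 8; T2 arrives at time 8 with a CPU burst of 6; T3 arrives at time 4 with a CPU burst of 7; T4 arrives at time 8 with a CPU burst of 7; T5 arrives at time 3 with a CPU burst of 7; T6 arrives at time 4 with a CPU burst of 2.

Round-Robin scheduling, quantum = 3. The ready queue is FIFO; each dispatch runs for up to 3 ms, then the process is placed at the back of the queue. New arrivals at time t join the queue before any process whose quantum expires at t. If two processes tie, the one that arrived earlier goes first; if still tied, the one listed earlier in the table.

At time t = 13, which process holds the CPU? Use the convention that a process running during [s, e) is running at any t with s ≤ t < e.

Timeline: | idle 0-2 | T1 2-5 | T5 5-8 | T3 8-11 | T6 11-13 | T1 13-16 | T2 16-19 | T4 19-22 | T5 22-25 | T3 25-28 | T1 28-30 | T2 30-33 | T4 33-36 | T5 36-37 | T3 37-38 | T4 38-39 |
Completion: T1=30  T2=33  T3=38  T4=39  T5=37  T6=13

T1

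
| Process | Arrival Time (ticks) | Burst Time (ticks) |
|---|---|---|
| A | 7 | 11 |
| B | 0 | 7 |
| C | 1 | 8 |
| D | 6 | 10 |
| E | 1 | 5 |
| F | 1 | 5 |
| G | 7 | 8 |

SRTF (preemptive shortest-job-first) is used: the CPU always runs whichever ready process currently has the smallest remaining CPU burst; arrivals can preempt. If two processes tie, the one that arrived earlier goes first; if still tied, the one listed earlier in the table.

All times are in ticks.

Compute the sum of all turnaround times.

166

Schedule: | B 0-1 | E 1-6 | F 6-11 | B 11-17 | C 17-25 | G 25-33 | D 33-43 | A 43-54 |
Completion: A=54  B=17  C=25  D=43  E=6  F=11  G=33
Turnaround = completion − arrival: A=47, B=17, C=24, D=37, E=5, F=10, G=26
Total turnaround = 47 + 17 + 24 + 37 + 5 + 10 + 26 = 166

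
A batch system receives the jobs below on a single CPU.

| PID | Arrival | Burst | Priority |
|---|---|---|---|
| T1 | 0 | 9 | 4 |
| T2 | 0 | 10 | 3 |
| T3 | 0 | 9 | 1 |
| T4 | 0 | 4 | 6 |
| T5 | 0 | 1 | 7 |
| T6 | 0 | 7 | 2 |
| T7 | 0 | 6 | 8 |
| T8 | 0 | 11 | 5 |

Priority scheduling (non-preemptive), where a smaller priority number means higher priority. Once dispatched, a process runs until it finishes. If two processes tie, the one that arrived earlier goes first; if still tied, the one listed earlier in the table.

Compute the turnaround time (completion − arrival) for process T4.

50

Gantt: | T3 0-9 | T6 9-16 | T2 16-26 | T1 26-35 | T8 35-46 | T4 46-50 | T5 50-51 | T7 51-57 |
Completion: T1=35  T2=26  T3=9  T4=50  T5=51  T6=16  T7=57  T8=46
Turnaround (C−A): T1=35  T2=26  T3=9  T4=50  T5=51  T6=16  T7=57  T8=46
Turnaround(T4) = completion − arrival = 50 − 0 = 50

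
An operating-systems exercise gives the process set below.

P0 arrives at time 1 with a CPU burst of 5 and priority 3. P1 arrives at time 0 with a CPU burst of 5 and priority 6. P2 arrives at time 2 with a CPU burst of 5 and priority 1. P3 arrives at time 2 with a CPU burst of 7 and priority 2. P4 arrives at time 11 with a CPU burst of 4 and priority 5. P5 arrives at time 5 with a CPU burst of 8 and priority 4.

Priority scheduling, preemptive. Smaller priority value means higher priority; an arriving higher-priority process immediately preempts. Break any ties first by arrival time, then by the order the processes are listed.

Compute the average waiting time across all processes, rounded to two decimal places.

12.33

Schedule: | P1 0-1 | P0 1-2 | P2 2-7 | P3 7-14 | P0 14-18 | P5 18-26 | P4 26-30 | P1 30-34 |
Completion: P0=18  P1=34  P2=7  P3=14  P4=30  P5=26
Waiting times: P0=12, P1=29, P2=0, P3=5, P4=15, P5=13
Average waiting = (12+29+0+5+15+13) / 6 = 74/6 = 12.33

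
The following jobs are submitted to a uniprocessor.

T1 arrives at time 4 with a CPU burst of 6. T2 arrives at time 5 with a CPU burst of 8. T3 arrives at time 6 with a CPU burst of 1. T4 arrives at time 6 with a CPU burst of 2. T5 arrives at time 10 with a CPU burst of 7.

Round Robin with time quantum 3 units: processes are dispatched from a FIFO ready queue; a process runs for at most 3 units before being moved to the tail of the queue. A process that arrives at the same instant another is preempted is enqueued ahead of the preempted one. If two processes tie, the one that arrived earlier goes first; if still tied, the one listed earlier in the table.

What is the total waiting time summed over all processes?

40

Schedule: | idle 0-4 | T1 4-7 | T2 7-10 | T3 10-11 | T4 11-13 | T1 13-16 | T5 16-19 | T2 19-22 | T5 22-25 | T2 25-27 | T5 27-28 |
Completion: T1=16  T2=27  T3=11  T4=13  T5=28
Turnaround (C−A): T1=12  T2=22  T3=5  T4=7  T5=18
Waiting = turnaround − burst: T1=6, T2=14, T3=4, T4=5, T5=11
Total waiting = 6 + 14 + 4 + 5 + 11 = 40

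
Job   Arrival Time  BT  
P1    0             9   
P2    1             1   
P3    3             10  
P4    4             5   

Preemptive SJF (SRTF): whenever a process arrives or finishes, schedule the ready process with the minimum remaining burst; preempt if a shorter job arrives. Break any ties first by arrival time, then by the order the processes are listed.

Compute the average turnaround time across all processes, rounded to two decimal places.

Schedule: | P1 0-1 | P2 1-2 | P1 2-4 | P4 4-9 | P1 9-15 | P3 15-25 |
Completion: P1=15  P2=2  P3=25  P4=9
Turnaround times: P1=15, P2=1, P3=22, P4=5
Average turnaround = (15+1+22+5) / 4 = 43/4 = 10.75

10.75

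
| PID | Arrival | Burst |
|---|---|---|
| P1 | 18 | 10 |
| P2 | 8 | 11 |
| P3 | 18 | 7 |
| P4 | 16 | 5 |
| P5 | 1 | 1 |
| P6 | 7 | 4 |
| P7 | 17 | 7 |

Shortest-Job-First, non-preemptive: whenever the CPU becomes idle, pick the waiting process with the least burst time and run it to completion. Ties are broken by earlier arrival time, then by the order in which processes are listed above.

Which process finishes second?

Gantt: | idle 0-1 | P5 1-2 | idle 2-7 | P6 7-11 | P2 11-22 | P4 22-27 | P7 27-34 | P3 34-41 | P1 41-51 |
Completion: P1=51  P2=22  P3=41  P4=27  P5=2  P6=11  P7=34
Turnaround (C−A): P1=33  P2=14  P3=23  P4=11  P5=1  P6=4  P7=17
Finish order: P5 → P6 → P2 → P4 → P7 → P3 → P1

P6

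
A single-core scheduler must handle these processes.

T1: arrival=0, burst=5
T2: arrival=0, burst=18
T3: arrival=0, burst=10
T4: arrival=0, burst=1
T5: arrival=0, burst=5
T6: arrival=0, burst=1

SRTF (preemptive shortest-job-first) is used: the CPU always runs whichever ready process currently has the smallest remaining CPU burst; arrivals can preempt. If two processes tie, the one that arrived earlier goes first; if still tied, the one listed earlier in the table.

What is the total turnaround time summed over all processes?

84

Gantt: | T4 0-1 | T6 1-2 | T1 2-7 | T5 7-12 | T3 12-22 | T2 22-40 |
Completion: T1=7  T2=40  T3=22  T4=1  T5=12  T6=2
Turnaround (C−A): T1=7  T2=40  T3=22  T4=1  T5=12  T6=2
Turnaround = completion − arrival: T1=7, T2=40, T3=22, T4=1, T5=12, T6=2
Total turnaround = 7 + 40 + 22 + 1 + 12 + 2 = 84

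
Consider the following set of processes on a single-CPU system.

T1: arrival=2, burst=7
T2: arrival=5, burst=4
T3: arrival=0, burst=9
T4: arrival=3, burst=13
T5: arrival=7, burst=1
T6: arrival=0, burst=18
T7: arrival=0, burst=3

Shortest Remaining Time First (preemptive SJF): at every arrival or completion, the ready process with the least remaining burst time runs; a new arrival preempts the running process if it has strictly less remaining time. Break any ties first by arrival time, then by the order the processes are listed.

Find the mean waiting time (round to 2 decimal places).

Schedule: | T7 0-3 | T1 3-5 | T2 5-7 | T5 7-8 | T2 8-10 | T1 10-15 | T3 15-24 | T4 24-37 | T6 37-55 |
Completion: T1=15  T2=10  T3=24  T4=37  T5=8  T6=55  T7=3
Turnaround (C−A): T1=13  T2=5  T3=24  T4=34  T5=1  T6=55  T7=3
Waiting times: T1=6, T2=1, T3=15, T4=21, T5=0, T6=37, T7=0
Average waiting = (6+1+15+21+0+37+0) / 7 = 80/7 = 11.43

11.43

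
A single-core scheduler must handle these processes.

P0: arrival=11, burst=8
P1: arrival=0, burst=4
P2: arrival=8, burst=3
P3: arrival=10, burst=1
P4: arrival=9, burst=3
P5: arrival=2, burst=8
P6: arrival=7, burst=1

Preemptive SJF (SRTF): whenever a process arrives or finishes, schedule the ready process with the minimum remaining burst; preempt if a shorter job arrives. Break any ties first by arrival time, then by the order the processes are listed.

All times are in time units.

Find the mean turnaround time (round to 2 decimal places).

Timeline: | P1 0-4 | P5 4-7 | P6 7-8 | P2 8-11 | P3 11-12 | P4 12-15 | P5 15-20 | P0 20-28 |
Completion: P0=28  P1=4  P2=11  P3=12  P4=15  P5=20  P6=8
Turnaround times: P0=17, P1=4, P2=3, P3=2, P4=6, P5=18, P6=1
Average turnaround = (17+4+3+2+6+18+1) / 7 = 51/7 = 7.29

7.29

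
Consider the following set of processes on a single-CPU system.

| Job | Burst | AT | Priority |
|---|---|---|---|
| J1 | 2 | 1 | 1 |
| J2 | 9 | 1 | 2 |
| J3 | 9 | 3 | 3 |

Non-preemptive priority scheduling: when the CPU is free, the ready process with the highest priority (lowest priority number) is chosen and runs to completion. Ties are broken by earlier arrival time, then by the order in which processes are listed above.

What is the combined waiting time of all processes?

Timeline: | idle 0-1 | J1 1-3 | J2 3-12 | J3 12-21 |
Completion: J1=3  J2=12  J3=21
Waiting = turnaround − burst: J1=0, J2=2, J3=9
Total waiting = 0 + 2 + 9 = 11

11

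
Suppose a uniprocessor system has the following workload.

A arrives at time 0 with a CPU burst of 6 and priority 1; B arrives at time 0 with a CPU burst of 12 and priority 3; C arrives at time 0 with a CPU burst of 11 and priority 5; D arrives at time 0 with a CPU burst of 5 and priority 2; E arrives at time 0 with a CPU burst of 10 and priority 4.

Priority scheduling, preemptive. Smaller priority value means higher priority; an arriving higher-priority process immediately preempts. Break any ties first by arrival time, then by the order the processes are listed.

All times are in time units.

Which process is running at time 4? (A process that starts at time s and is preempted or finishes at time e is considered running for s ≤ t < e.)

A

Timeline: | A 0-6 | D 6-11 | B 11-23 | E 23-33 | C 33-44 |
Completion: A=6  B=23  C=44  D=11  E=33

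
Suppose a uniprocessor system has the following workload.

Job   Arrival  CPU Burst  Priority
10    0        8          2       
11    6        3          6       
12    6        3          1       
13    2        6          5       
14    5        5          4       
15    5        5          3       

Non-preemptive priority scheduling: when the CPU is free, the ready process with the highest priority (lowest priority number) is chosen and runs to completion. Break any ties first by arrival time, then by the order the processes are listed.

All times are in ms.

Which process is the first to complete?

Timeline: | 10 0-8 | 12 8-11 | 15 11-16 | 14 16-21 | 13 21-27 | 11 27-30 |
Completion: 10=8  11=30  12=11  13=27  14=21  15=16
Finish order: 10 → 12 → 15 → 14 → 13 → 11

10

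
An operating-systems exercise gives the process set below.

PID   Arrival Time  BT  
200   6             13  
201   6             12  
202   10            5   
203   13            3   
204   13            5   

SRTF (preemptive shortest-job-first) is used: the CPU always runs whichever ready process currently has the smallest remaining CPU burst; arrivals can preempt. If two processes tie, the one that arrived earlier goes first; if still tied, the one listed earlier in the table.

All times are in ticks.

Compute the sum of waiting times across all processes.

Schedule: | idle 0-6 | 201 6-10 | 202 10-15 | 203 15-18 | 204 18-23 | 201 23-31 | 200 31-44 |
Completion: 200=44  201=31  202=15  203=18  204=23
Waiting = turnaround − burst: 200=25, 201=13, 202=0, 203=2, 204=5
Total waiting = 25 + 13 + 0 + 2 + 5 = 45

45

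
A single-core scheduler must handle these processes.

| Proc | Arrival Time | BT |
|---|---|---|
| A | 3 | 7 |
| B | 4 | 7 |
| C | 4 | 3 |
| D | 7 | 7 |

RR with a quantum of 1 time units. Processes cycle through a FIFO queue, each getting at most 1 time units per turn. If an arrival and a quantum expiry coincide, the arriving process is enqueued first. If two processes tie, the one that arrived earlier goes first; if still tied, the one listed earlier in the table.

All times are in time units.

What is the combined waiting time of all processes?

Gantt: | idle 0-3 | A 3-4 | B 4-5 | C 5-6 | A 6-7 | B 7-8 | C 8-9 | D 9-10 | A 10-11 | B 11-12 | C 12-13 | D 13-14 | A 14-15 | B 15-16 | D 16-17 | A 17-18 | B 18-19 | D 19-20 | A 20-21 | B 21-22 | D 22-23 | A 23-24 | B 24-25 | D 25-27 |
Completion: A=24  B=25  C=13  D=27
Turnaround (C−A): A=21  B=21  C=9  D=20
Waiting = turnaround − burst: A=14, B=14, C=6, D=13
Total waiting = 14 + 14 + 6 + 13 = 47

47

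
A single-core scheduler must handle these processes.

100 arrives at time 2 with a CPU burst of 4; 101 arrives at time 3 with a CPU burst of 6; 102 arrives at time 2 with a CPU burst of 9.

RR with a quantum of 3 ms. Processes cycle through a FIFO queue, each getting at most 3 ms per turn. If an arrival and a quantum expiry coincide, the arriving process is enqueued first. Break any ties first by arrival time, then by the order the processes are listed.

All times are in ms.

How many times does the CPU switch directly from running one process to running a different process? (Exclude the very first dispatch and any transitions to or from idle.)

Schedule: | idle 0-2 | 100 2-5 | 102 5-8 | 101 8-11 | 100 11-12 | 102 12-15 | 101 15-18 | 102 18-21 |
Completion: 100=12  101=18  102=21

6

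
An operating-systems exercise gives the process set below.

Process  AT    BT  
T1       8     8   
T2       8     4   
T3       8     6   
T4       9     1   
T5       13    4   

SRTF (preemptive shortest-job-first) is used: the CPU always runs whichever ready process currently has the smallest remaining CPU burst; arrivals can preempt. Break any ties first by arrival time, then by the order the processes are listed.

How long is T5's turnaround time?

4

Schedule: | idle 0-8 | T2 8-9 | T4 9-10 | T2 10-13 | T5 13-17 | T3 17-23 | T1 23-31 |
Completion: T1=31  T2=13  T3=23  T4=10  T5=17
Turnaround (C−A): T1=23  T2=5  T3=15  T4=1  T5=4
Turnaround(T5) = completion − arrival = 17 − 13 = 4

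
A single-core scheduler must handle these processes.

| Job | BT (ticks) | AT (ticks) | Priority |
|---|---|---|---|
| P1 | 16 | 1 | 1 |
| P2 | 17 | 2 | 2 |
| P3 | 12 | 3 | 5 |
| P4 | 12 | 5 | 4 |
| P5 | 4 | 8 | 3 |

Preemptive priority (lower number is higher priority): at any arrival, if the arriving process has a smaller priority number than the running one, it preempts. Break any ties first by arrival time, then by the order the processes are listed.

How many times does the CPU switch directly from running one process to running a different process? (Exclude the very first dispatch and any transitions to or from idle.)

Schedule: | idle 0-1 | P1 1-17 | P2 17-34 | P5 34-38 | P4 38-50 | P3 50-62 |
Completion: P1=17  P2=34  P3=62  P4=50  P5=38

4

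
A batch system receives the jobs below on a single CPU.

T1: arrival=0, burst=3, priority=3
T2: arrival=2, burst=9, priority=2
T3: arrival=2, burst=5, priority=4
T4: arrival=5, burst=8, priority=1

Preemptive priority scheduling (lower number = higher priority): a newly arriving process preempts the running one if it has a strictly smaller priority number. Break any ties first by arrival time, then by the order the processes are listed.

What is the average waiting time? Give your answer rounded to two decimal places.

10.75

Schedule: | T1 0-2 | T2 2-5 | T4 5-13 | T2 13-19 | T1 19-20 | T3 20-25 |
Completion: T1=20  T2=19  T3=25  T4=13
Turnaround (C−A): T1=20  T2=17  T3=23  T4=8
Waiting times: T1=17, T2=8, T3=18, T4=0
Average waiting = (17+8+18+0) / 4 = 43/4 = 10.75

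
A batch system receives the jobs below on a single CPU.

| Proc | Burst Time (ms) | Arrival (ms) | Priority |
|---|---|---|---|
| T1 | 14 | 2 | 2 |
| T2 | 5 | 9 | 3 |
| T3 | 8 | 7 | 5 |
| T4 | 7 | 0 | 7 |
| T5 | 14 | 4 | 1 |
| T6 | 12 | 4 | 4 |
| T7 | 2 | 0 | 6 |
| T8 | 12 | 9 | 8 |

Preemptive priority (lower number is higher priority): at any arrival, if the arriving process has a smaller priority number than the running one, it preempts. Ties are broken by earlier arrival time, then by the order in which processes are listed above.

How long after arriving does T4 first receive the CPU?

55

Gantt: | T7 0-2 | T1 2-4 | T5 4-18 | T1 18-30 | T2 30-35 | T6 35-47 | T3 47-55 | T4 55-62 | T8 62-74 |
Completion: T1=30  T2=35  T3=55  T4=62  T5=18  T6=47  T7=2  T8=74
Turnaround (C−A): T1=28  T2=26  T3=48  T4=62  T5=14  T6=43  T7=2  T8=65
Response(T4) = first start − arrival = 55 − 0 = 55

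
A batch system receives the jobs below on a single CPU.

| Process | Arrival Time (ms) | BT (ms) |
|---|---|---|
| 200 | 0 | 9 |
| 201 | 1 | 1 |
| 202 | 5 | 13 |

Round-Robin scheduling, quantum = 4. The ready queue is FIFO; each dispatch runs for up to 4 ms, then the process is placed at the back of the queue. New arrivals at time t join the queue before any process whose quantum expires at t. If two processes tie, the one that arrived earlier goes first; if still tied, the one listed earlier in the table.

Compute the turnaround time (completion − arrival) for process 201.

4

Gantt: | 200 0-4 | 201 4-5 | 200 5-9 | 202 9-13 | 200 13-14 | 202 14-23 |
Completion: 200=14  201=5  202=23
Turnaround(201) = completion − arrival = 5 − 1 = 4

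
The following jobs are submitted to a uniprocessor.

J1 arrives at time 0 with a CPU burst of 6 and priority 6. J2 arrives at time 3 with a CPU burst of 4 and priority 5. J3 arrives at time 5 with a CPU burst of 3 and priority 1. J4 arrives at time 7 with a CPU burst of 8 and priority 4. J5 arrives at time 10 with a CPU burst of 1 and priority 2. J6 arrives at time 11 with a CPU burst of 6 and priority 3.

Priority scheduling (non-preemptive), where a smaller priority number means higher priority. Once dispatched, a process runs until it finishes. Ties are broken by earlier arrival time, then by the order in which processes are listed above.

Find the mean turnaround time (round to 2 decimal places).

11.00

Schedule: | J1 0-6 | J3 6-9 | J4 9-17 | J5 17-18 | J6 18-24 | J2 24-28 |
Completion: J1=6  J2=28  J3=9  J4=17  J5=18  J6=24
Turnaround (C−A): J1=6  J2=25  J3=4  J4=10  J5=8  J6=13
Turnaround times: J1=6, J2=25, J3=4, J4=10, J5=8, J6=13
Average turnaround = (6+25+4+10+8+13) / 6 = 66/6 = 11.00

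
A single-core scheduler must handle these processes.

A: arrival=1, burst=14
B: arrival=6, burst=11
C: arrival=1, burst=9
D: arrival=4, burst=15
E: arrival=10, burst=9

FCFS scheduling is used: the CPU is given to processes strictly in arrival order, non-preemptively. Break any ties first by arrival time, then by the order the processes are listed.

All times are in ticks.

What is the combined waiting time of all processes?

107

Timeline: | idle 0-1 | A 1-15 | C 15-24 | D 24-39 | B 39-50 | E 50-59 |
Completion: A=15  B=50  C=24  D=39  E=59
Waiting = turnaround − burst: A=0, B=33, C=14, D=20, E=40
Total waiting = 0 + 33 + 14 + 20 + 40 = 107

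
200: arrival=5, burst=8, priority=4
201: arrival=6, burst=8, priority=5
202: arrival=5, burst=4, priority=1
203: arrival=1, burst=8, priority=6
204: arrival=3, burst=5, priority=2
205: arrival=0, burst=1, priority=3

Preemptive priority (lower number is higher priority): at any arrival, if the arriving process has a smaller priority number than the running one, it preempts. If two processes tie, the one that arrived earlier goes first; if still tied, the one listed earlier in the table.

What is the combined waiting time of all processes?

Schedule: | 205 0-1 | 203 1-3 | 204 3-5 | 202 5-9 | 204 9-12 | 200 12-20 | 201 20-28 | 203 28-34 |
Completion: 200=20  201=28  202=9  203=34  204=12  205=1
Turnaround (C−A): 200=15  201=22  202=4  203=33  204=9  205=1
Waiting = turnaround − burst: 200=7, 201=14, 202=0, 203=25, 204=4, 205=0
Total waiting = 7 + 14 + 0 + 25 + 4 + 0 = 50

50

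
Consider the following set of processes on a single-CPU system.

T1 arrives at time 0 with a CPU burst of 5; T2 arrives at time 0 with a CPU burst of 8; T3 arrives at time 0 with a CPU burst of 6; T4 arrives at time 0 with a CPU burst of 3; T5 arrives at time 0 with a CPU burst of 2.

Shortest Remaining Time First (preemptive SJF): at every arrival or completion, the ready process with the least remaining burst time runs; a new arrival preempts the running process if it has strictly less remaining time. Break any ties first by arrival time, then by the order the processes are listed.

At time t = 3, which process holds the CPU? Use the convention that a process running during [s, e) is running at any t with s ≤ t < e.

T4

Schedule: | T5 0-2 | T4 2-5 | T1 5-10 | T3 10-16 | T2 16-24 |
Completion: T1=10  T2=24  T3=16  T4=5  T5=2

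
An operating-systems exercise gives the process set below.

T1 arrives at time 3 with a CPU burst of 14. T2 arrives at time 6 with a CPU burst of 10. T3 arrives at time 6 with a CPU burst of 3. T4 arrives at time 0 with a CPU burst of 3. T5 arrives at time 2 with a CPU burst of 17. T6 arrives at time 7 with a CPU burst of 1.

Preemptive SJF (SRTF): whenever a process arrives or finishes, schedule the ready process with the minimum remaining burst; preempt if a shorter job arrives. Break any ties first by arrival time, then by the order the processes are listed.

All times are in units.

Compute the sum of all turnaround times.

Timeline: | T4 0-3 | T1 3-6 | T3 6-7 | T6 7-8 | T3 8-10 | T2 10-20 | T1 20-31 | T5 31-48 |
Completion: T1=31  T2=20  T3=10  T4=3  T5=48  T6=8
Turnaround = completion − arrival: T1=28, T2=14, T3=4, T4=3, T5=46, T6=1
Total turnaround = 28 + 14 + 4 + 3 + 46 + 1 = 96

96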